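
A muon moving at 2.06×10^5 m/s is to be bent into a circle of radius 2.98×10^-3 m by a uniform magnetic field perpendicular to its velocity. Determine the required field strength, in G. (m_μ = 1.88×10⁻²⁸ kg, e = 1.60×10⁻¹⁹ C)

qvB = mv²/r gives B = mv/(qr).
B = (1.88×10^-28)(2.06×10^5) / [(1×1.60×10^-19)(2.98×10^-3)] = 0.0812 T.

B ≈ 812 G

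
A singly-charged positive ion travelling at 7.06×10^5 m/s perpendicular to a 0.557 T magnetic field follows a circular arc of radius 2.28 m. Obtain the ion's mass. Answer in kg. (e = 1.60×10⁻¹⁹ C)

m ≈ 2.88×10^-25 kg

qvB = mv²/r ⇒ m = qBr/v.
m = (1×1.60×10^-19)(0.557)(2.28) / (7.06×10^5) = 2.88×10^-25 kg.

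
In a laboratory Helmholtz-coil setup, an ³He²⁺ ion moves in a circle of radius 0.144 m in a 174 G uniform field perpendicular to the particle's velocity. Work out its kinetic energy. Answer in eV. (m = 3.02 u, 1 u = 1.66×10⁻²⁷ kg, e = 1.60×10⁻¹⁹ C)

v = qBr/m = (2×1.60×10^-19)(0.0174)(0.144) / (5.01×10^-27) = 1.60×10^5 m/s.
K = ½mv² = 0.5·(5.01×10^-27)·(1.60×10^5)² = 6.41×10^-17 J = 401 eV.

K ≈ 401 eV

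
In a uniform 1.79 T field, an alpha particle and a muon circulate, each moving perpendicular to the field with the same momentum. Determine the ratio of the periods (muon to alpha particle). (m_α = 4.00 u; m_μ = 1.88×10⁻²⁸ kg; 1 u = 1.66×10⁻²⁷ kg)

ratio ≈ 0.0566

T = 2πm/(qB) is independent of speed, so T₂/T₁ = (m₂/q₂)/(m₁/q₁).
T_{muon}/T_{alpha particle} = (1.88×10^-28/1e) / (6.64×10^-27/2e) = 0.0566.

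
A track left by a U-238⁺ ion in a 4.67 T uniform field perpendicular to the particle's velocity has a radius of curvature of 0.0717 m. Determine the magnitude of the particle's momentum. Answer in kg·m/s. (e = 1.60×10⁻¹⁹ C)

p ≈ 5.36×10^-20 kg·m/s

Since qvB = mv²/r, the momentum p = mv = qBr.
p = (1×1.60×10^-19)(4.67)(0.0717) = 5.36×10^-20 kg·m/s.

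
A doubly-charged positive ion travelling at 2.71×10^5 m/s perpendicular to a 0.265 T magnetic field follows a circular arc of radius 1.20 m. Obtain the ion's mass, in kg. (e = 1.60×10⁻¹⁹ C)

m ≈ 3.75×10^-25 kg

qvB = mv²/r ⇒ m = qBr/v.
m = (2×1.60×10^-19)(0.265)(1.20) / (2.71×10^5) = 3.75×10^-25 kg.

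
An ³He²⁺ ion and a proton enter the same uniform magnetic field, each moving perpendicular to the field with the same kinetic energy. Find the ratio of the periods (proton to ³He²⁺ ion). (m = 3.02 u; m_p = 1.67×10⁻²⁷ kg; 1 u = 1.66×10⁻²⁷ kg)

ratio ≈ 0.666

T = 2πm/(qB) is independent of speed, so T₂/T₁ = (m₂/q₂)/(m₁/q₁).
T_{proton}/T_{³He²⁺ ion} = (1.67×10^-27/1e) / (5.01×10^-27/2e) = 0.666.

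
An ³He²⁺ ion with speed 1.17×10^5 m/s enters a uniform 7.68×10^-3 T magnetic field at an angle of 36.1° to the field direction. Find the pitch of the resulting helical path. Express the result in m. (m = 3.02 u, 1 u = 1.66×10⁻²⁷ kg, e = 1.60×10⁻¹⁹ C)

The velocity component along B is v∥ = v cos36.1° = 9.45×10^4 m/s.
The cyclotron period T = 2πm/(qB) = 1.28×10^-5 s is set by m, q, B alone.
Pitch = v∥·T = (9.45×10^4)(1.28×10^-5) = 1.21 m.

pitch ≈ 1.21 m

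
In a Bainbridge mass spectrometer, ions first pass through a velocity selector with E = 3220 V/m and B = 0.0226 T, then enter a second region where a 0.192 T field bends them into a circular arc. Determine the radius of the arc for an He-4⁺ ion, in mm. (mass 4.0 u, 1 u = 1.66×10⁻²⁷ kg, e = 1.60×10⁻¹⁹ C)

r ≈ 30.8 mm

The selector passes v = E/B = 3220/0.0226 = 1.42×10^5 m/s.
In the deflection region, r = mv/(qB₂) = (6.64×10^-27)(1.42×10^5) / [(1×1.60×10^-19)(0.192)] = 0.0308 m.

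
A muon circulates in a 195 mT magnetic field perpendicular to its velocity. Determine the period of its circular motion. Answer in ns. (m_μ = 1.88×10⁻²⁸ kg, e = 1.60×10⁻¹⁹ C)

The cyclotron period is independent of speed: T = 2πm/(qB).
T = 2π(1.88×10^-28) / [(1×1.60×10^-19)(0.195)] = 3.79×10^-8 s.

T ≈ 37.9 ns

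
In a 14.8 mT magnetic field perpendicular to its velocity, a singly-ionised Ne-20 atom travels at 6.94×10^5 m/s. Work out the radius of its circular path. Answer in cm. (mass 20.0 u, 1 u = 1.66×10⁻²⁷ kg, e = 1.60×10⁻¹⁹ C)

r ≈ 973 cm

The magnetic force provides the centripetal force: qvB = mv²/r, so r = mv/(qB).
r = (3.32×10^-26 kg)(6.94×10^5 m/s) / [(1×1.60×10^-19 C)(0.0148 T)] = 9.73 m.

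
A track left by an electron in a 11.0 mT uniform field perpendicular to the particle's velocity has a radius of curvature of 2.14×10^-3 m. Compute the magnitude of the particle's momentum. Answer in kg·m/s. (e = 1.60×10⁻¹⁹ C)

Since qvB = mv²/r, the momentum p = mv = qBr.
p = (1×1.60×10^-19)(0.0110)(2.14×10^-3) = 3.77×10^-24 kg·m/s.

p ≈ 3.77×10^-24 kg·m/s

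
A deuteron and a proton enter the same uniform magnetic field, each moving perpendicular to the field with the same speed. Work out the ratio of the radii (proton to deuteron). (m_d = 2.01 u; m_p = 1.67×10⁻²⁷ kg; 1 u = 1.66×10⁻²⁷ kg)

ratio ≈ 0.501

r = mv/(qB) ⇒ at equal v, r ∝ m/q.
r_{proton}/r_{deuteron} = 0.501.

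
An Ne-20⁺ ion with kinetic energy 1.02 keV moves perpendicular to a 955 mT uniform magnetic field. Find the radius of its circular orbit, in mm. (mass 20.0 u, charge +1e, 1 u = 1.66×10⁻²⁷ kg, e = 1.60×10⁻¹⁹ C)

Convert the energy: K = 1.02 keV = 1.63×10^-16 J.
v = √(2K/m) = √(2·1.63×10^-16/3.32×10^-26) = 9.92×10^4 m/s.
r = mv/(qB) = (3.32×10^-26)(9.92×10^4) / [(1×1.60×10^-19)(0.955)] = 0.0215 m.

r ≈ 21.5 mm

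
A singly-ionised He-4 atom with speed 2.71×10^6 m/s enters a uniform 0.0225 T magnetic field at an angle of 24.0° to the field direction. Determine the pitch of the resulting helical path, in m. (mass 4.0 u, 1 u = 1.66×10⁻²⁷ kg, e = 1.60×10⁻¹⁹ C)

The velocity component along B is v∥ = v cos24.0° = 2.48×10^6 m/s.
The cyclotron period T = 2πm/(qB) = 1.16×10^-5 s is set by m, q, B alone.
Pitch = v∥·T = (2.48×10^6)(1.16×10^-5) = 28.7 m.

pitch ≈ 28.7 m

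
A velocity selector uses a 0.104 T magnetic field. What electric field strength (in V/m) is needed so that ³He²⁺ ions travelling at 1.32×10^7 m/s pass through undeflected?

qE = qvB ⇒ E = vB = (1.32×10^7)(0.104) = 1.37×10^6 V/m.

E ≈ 1.37×10^6 V/m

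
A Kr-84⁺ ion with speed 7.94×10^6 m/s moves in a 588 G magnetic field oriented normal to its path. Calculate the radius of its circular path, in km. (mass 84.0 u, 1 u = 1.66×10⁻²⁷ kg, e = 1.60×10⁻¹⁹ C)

r ≈ 0.118 km

The magnetic force provides the centripetal force: qvB = mv²/r, so r = mv/(qB).
r = (1.39×10^-25 kg)(7.94×10^6 m/s) / [(1×1.60×10^-19 C)(0.0588 T)] = 118 m.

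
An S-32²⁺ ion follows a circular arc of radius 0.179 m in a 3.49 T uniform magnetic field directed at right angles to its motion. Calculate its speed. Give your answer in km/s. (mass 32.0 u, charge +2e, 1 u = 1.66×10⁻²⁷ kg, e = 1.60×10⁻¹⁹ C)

From qvB = mv²/r, v = qBr/m.
v = (2×1.60×10^-19)(3.49)(0.179) / (5.31×10^-26) = 3.76×10^6 m/s.

v ≈ 3760 km/s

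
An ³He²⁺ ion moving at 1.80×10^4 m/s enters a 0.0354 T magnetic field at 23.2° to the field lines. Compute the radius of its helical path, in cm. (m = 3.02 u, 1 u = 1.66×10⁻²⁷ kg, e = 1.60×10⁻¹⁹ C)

r ≈ 0.314 cm

Only the perpendicular component v⊥ = v sin23.2° = 7090 m/s is bent by the field.
r = m v⊥ /(qB) = (5.01×10^-27)(7090) / [(2×1.60×10^-19)(0.0354)] = 3.14×10^-3 m.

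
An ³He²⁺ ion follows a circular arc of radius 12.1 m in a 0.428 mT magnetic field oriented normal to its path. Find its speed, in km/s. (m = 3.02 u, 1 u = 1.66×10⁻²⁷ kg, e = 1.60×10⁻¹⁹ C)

v ≈ 331 km/s

From qvB = mv²/r, v = qBr/m.
v = (2×1.60×10^-19)(4.28×10^-4)(12.1) / (5.01×10^-27) = 3.31×10^5 m/s.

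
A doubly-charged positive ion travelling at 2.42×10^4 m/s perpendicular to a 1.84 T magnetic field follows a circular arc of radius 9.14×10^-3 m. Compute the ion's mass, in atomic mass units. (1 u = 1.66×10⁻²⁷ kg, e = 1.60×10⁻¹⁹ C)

m ≈ 134 u

qvB = mv²/r ⇒ m = qBr/v.
m = (2×1.60×10^-19)(1.84)(9.14×10^-3) / (2.42×10^4) = 2.22×10^-25 kg = 134 u.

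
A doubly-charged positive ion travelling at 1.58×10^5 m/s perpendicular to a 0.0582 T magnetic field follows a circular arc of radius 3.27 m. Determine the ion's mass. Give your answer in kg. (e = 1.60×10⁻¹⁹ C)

m ≈ 3.85×10^-25 kg

qvB = mv²/r ⇒ m = qBr/v.
m = (2×1.60×10^-19)(0.0582)(3.27) / (1.58×10^5) = 3.85×10^-25 kg.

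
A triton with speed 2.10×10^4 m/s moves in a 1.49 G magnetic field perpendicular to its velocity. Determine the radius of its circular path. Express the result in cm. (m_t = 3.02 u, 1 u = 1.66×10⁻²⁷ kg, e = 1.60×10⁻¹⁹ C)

r ≈ 442 cm

The magnetic force provides the centripetal force: qvB = mv²/r, so r = mv/(qB).
r = (5.01×10^-27 kg)(2.10×10^4 m/s) / [(1×1.60×10^-19 C)(1.49×10^-4 T)] = 4.42 m.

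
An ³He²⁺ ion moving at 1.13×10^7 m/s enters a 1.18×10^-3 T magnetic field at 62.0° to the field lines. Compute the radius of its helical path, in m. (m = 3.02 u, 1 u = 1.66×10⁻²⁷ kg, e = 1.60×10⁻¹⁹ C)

Only the perpendicular component v⊥ = v sin62.0° = 9.98×10^6 m/s is bent by the field.
r = m v⊥ /(qB) = (5.01×10^-27)(9.98×10^6) / [(2×1.60×10^-19)(1.18×10^-3)] = 132 m.

r ≈ 132 m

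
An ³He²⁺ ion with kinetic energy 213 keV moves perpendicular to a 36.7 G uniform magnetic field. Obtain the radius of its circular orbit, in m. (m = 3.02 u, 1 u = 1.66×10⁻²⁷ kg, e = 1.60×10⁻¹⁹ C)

Convert the energy: K = 213 keV = 3.41×10^-14 J.
v = √(2K/m) = √(2·3.41×10^-14/5.01×10^-27) = 3.69×10^6 m/s.
r = mv/(qB) = (5.01×10^-27)(3.69×10^6) / [(2×1.60×10^-19)(3.67×10^-3)] = 15.7 m.

r ≈ 15.7 m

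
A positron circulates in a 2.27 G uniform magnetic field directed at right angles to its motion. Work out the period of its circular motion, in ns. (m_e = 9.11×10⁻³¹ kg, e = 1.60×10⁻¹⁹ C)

The cyclotron period is independent of speed: T = 2πm/(qB).
T = 2π(9.11×10^-31) / [(1×1.60×10^-19)(2.27×10^-4)] = 1.58×10^-7 s.

T ≈ 158 ns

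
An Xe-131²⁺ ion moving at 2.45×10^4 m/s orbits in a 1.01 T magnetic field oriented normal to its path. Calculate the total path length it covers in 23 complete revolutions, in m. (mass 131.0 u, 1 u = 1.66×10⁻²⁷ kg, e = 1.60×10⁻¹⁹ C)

r = mv/(qB) = 0.0165 m, so one revolution covers 2πr = 0.104 m.
In 23 revolutions: L = 23·2πr = 2.38 m.

L ≈ 2.38 m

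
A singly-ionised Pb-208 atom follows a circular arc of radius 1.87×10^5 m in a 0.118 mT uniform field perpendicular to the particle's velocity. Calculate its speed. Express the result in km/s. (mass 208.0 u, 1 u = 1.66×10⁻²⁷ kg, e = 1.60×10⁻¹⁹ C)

v ≈ 10200 km/s

From qvB = mv²/r, v = qBr/m.
v = (1×1.60×10^-19)(1.18×10^-4)(1.87×10^5) / (3.45×10^-25) = 1.02×10^7 m/s.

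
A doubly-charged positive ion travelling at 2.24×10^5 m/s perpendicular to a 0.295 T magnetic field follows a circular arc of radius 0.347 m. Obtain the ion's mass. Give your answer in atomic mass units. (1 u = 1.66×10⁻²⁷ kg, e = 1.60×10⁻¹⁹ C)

qvB = mv²/r ⇒ m = qBr/v.
m = (2×1.60×10^-19)(0.295)(0.347) / (2.24×10^5) = 1.46×10^-25 kg = 88.1 u.

m ≈ 88.1 u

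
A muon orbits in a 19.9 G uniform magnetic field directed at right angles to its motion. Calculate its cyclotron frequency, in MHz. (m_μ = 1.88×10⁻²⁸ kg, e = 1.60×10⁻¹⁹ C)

f ≈ 0.270 MHz

f = qB/(2πm) = (1×1.60×10^-19)(1.99×10^-3) / [2π(1.88×10^-28)] = 2.70×10^5 Hz.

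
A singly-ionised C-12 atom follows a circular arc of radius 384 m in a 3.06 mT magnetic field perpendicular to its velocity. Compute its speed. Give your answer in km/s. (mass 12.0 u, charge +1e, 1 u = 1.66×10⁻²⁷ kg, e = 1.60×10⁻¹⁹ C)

v ≈ 9440 km/s

From qvB = mv²/r, v = qBr/m.
v = (1×1.60×10^-19)(3.06×10^-3)(384) / (1.99×10^-26) = 9.44×10^6 m/s.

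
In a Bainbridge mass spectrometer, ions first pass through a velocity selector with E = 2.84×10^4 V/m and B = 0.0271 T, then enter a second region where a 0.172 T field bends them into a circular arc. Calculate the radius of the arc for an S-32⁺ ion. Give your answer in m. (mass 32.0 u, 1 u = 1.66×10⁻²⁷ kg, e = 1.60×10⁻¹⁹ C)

r ≈ 2.02 m

The selector passes v = E/B = 2.84×10^4/0.0271 = 1.05×10^6 m/s.
In the deflection region, r = mv/(qB₂) = (5.31×10^-26)(1.05×10^6) / [(1×1.60×10^-19)(0.172)] = 2.02 m.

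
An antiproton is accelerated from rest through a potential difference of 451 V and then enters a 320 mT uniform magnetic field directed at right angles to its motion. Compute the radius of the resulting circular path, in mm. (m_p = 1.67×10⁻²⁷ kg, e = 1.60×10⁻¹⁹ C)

The kinetic energy gained is K = qV = (1×1.60×10^-19)(451) = 7.22×10^-17 J.
v = √(2K/m) = 2.94×10^5 m/s.
r = mv/(qB) = (1.67×10^-27)(2.94×10^5) / [(1×1.60×10^-19)(0.320)] = 9.59×10^-3 m.

r ≈ 9.59 mm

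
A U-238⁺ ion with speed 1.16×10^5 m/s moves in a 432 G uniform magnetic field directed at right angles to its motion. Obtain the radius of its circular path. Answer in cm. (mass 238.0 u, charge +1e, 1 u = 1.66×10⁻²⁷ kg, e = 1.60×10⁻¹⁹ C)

The magnetic force provides the centripetal force: qvB = mv²/r, so r = mv/(qB).
r = (3.95×10^-25 kg)(1.16×10^5 m/s) / [(1×1.60×10^-19 C)(0.0432 T)] = 6.63 m.

r ≈ 663 cm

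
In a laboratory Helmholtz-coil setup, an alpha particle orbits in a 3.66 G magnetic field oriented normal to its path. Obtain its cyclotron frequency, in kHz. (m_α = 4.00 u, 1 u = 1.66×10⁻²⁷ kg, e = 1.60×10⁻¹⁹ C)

f ≈ 2.81 kHz

f = qB/(2πm) = (2×1.60×10^-19)(3.66×10^-4) / [2π(6.64×10^-27)] = 2810 Hz.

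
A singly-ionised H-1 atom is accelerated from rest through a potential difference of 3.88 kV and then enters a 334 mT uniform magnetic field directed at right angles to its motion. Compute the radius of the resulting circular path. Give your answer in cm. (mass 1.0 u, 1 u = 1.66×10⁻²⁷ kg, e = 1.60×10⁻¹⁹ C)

The kinetic energy gained is K = qV = (1×1.60×10^-19)(3880) = 6.21×10^-16 J.
v = √(2K/m) = 8.65×10^5 m/s.
r = mv/(qB) = (1.66×10^-27)(8.65×10^5) / [(1×1.60×10^-19)(0.334)] = 0.0269 m.

r ≈ 2.69 cm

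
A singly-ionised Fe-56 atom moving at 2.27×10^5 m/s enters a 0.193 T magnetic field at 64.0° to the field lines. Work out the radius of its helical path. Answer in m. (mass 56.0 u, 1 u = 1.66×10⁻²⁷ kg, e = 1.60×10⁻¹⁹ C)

r ≈ 0.614 m

Only the perpendicular component v⊥ = v sin64.0° = 2.04×10^5 m/s is bent by the field.
r = m v⊥ /(qB) = (9.30×10^-26)(2.04×10^5) / [(1×1.60×10^-19)(0.193)] = 0.614 m.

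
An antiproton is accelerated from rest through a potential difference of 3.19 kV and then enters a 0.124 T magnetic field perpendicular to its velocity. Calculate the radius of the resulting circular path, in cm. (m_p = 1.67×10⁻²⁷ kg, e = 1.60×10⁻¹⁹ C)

r ≈ 6.58 cm

The kinetic energy gained is K = qV = (1×1.60×10^-19)(3190) = 5.10×10^-16 J.
v = √(2K/m) = 7.82×10^5 m/s.
r = mv/(qB) = (1.67×10^-27)(7.82×10^5) / [(1×1.60×10^-19)(0.124)] = 0.0658 m.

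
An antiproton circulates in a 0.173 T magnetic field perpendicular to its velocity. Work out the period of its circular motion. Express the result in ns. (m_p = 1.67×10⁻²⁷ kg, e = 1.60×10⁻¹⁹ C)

T ≈ 379 ns

The cyclotron period is independent of speed: T = 2πm/(qB).
T = 2π(1.67×10^-27) / [(1×1.60×10^-19)(0.173)] = 3.79×10^-7 s.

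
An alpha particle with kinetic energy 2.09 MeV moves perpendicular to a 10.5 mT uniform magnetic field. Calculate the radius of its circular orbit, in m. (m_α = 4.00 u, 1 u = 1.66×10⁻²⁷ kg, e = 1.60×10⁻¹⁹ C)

Convert the energy: K = 2.09 MeV = 3.34×10^-13 J.
v = √(2K/m) = √(2·3.34×10^-13/6.64×10^-27) = 1.00×10^7 m/s.
r = mv/(qB) = (6.64×10^-27)(1.00×10^7) / [(2×1.60×10^-19)(0.0105)] = 19.8 m.

r ≈ 19.8 m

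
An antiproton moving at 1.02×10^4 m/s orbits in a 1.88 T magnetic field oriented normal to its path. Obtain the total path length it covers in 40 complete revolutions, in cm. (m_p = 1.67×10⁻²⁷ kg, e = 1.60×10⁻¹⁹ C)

L ≈ 1.42 cm

r = mv/(qB) = 5.66×10^-5 m, so one revolution covers 2πr = 3.56×10^-4 m.
In 40 revolutions: L = 40·2πr = 0.0142 m.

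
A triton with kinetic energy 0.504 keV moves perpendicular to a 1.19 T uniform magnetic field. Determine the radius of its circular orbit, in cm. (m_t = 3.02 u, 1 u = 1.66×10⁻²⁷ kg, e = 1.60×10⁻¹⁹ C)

Convert the energy: K = 0.504 keV = 8.06×10^-17 J.
v = √(2K/m) = √(2·8.06×10^-17/5.01×10^-27) = 1.79×10^5 m/s.
r = mv/(qB) = (5.01×10^-27)(1.79×10^5) / [(1×1.60×10^-19)(1.19)] = 4.72×10^-3 m.

r ≈ 0.472 cm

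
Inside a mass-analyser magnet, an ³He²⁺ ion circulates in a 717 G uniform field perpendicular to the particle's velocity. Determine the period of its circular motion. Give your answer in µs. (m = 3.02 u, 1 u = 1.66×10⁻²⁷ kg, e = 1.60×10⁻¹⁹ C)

T ≈ 1.37 µs

The cyclotron period is independent of speed: T = 2πm/(qB).
T = 2π(5.01×10^-27) / [(2×1.60×10^-19)(0.0717)] = 1.37×10^-6 s.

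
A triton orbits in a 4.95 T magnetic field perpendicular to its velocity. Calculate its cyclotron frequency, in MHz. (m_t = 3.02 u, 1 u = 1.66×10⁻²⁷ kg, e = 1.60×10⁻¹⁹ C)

f = qB/(2πm) = (1×1.60×10^-19)(4.95) / [2π(5.01×10^-27)] = 2.51×10^7 Hz.

f ≈ 25.1 MHz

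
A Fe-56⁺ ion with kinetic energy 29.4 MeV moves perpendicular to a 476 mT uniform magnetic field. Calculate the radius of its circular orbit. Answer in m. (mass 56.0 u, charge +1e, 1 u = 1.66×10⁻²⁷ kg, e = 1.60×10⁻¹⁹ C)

r ≈ 12.3 m

Convert the energy: K = 29.4 MeV = 4.70×10^-12 J.
v = √(2K/m) = √(2·4.70×10^-12/9.30×10^-26) = 1.01×10^7 m/s.
r = mv/(qB) = (9.30×10^-26)(1.01×10^7) / [(1×1.60×10^-19)(0.476)] = 12.3 m.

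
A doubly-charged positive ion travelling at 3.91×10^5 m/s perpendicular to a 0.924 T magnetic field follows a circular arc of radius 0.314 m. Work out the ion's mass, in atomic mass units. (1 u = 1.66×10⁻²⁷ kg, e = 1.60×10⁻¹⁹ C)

m ≈ 143 u

qvB = mv²/r ⇒ m = qBr/v.
m = (2×1.60×10^-19)(0.924)(0.314) / (3.91×10^5) = 2.37×10^-25 kg = 143 u.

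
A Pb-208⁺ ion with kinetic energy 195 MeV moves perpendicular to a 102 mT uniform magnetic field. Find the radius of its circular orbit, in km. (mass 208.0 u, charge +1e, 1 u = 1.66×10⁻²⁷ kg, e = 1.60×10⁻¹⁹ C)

r ≈ 0.284 km

Convert the energy: K = 195 MeV = 3.12×10^-11 J.
v = √(2K/m) = √(2·3.12×10^-11/3.45×10^-25) = 1.34×10^7 m/s.
r = mv/(qB) = (3.45×10^-25)(1.34×10^7) / [(1×1.60×10^-19)(0.102)] = 284 m.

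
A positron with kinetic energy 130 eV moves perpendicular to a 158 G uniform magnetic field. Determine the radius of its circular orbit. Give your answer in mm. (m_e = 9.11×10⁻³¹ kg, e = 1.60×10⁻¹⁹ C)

r ≈ 2.44 mm

Convert the energy: K = 130 eV = 2.08×10^-17 J.
v = √(2K/m) = √(2·2.08×10^-17/9.11×10^-31) = 6.76×10^6 m/s.
r = mv/(qB) = (9.11×10^-31)(6.76×10^6) / [(1×1.60×10^-19)(0.0158)] = 2.44×10^-3 m.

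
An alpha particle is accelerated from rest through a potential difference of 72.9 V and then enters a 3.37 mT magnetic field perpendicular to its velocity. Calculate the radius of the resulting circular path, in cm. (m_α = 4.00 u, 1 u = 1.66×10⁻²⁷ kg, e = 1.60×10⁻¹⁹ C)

The kinetic energy gained is K = qV = (2×1.60×10^-19)(72.9) = 2.33×10^-17 J.
v = √(2K/m) = 8.38×10^4 m/s.
r = mv/(qB) = (6.64×10^-27)(8.38×10^4) / [(2×1.60×10^-19)(3.37×10^-3)] = 0.516 m.

r ≈ 51.6 cm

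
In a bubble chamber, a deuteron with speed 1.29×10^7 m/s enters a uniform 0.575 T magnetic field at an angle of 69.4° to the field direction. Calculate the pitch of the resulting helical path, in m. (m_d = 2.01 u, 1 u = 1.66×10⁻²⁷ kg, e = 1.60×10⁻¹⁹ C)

The velocity component along B is v∥ = v cos69.4° = 4.54×10^6 m/s.
The cyclotron period T = 2πm/(qB) = 2.28×10^-7 s is set by m, q, B alone.
Pitch = v∥·T = (4.54×10^6)(2.28×10^-7) = 1.03 m.

pitch ≈ 1.03 m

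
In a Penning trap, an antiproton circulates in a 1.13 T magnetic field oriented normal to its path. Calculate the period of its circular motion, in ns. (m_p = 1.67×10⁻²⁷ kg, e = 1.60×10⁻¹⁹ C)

The cyclotron period is independent of speed: T = 2πm/(qB).
T = 2π(1.67×10^-27) / [(1×1.60×10^-19)(1.13)] = 5.80×10^-8 s.

T ≈ 58.0 ns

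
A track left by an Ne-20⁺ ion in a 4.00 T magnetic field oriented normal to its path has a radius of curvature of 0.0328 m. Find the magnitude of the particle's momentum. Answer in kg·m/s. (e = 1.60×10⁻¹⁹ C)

p ≈ 2.10×10^-20 kg·m/s

Since qvB = mv²/r, the momentum p = mv = qBr.
p = (1×1.60×10^-19)(4.00)(0.0328) = 2.10×10^-20 kg·m/s.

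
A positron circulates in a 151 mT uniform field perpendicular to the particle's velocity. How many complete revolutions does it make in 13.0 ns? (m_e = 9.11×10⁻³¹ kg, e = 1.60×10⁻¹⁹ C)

N = 54

T = 2πm/(qB) = 2π(9.11×10^-31) / [(1×1.60×10^-19)(0.151)] = 2.3692×10^-10 s.
N = t/T = 1.30×10^-8 / 2.3692×10^-10 ≈ 54.87, so 54 complete revolutions.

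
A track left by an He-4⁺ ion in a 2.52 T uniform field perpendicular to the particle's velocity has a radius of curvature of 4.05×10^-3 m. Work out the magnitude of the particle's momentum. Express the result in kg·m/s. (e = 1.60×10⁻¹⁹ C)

p ≈ 1.63×10^-21 kg·m/s

Since qvB = mv²/r, the momentum p = mv = qBr.
p = (1×1.60×10^-19)(2.52)(4.05×10^-3) = 1.63×10^-21 kg·m/s.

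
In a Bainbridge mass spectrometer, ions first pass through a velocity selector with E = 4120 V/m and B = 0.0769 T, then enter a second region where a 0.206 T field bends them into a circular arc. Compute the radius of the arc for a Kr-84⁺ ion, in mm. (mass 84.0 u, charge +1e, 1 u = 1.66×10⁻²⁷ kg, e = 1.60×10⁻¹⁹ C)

r ≈ 227 mm

The selector passes v = E/B = 4120/0.0769 = 5.36×10^4 m/s.
In the deflection region, r = mv/(qB₂) = (1.39×10^-25)(5.36×10^4) / [(1×1.60×10^-19)(0.206)] = 0.227 m.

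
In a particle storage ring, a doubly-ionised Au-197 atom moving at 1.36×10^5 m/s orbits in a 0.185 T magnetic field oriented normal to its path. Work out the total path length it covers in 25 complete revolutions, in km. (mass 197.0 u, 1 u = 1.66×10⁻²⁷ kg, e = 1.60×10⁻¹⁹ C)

r = mv/(qB) = 0.751 m, so one revolution covers 2πr = 4.72 m.
In 25 revolutions: L = 25·2πr = 118 m.

L ≈ 0.118 km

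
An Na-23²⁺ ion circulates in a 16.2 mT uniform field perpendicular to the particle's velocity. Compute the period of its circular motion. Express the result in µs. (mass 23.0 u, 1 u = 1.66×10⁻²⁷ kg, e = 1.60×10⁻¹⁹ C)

T ≈ 46.3 µs

The cyclotron period is independent of speed: T = 2πm/(qB).
T = 2π(3.82×10^-26) / [(2×1.60×10^-19)(0.0162)] = 4.63×10^-5 s.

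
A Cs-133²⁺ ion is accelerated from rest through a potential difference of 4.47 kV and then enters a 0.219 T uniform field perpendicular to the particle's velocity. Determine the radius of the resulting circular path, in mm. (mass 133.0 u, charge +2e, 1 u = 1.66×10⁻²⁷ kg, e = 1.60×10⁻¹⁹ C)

The kinetic energy gained is K = qV = (2×1.60×10^-19)(4470) = 1.43×10^-15 J.
v = √(2K/m) = 1.14×10^5 m/s.
r = mv/(qB) = (2.21×10^-25)(1.14×10^5) / [(2×1.60×10^-19)(0.219)] = 0.359 m.

r ≈ 359 mm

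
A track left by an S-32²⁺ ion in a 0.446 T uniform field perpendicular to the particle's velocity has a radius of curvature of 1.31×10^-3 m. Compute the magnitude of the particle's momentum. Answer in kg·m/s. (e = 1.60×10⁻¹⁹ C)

p ≈ 1.87×10^-22 kg·m/s

Since qvB = mv²/r, the momentum p = mv = qBr.
p = (2×1.60×10^-19)(0.446)(1.31×10^-3) = 1.87×10^-22 kg·m/s.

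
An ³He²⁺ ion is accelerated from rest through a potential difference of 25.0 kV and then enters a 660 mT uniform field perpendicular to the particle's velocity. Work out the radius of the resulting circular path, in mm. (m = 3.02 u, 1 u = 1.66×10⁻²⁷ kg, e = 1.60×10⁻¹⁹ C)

r ≈ 42.4 mm

The kinetic energy gained is K = qV = (2×1.60×10^-19)(2.50×10^4) = 8.00×10^-15 J.
v = √(2K/m) = 1.79×10^6 m/s.
r = mv/(qB) = (5.01×10^-27)(1.79×10^6) / [(2×1.60×10^-19)(0.660)] = 0.0424 m.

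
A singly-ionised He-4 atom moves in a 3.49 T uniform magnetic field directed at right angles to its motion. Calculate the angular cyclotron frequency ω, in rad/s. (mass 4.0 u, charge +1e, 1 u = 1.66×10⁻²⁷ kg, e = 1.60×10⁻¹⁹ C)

ω = qB/m = (1×1.60×10^-19)(3.49) / (6.64×10^-27) = 8.41×10^7 rad/s.

ω ≈ 8.41×10^7 rad/s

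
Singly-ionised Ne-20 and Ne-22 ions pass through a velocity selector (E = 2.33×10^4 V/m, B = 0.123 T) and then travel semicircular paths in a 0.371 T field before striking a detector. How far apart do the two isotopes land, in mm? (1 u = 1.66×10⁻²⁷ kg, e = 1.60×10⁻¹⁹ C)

Δd ≈ 21.2 mm

Both emerge at v = E/B₁ = 1.89×10^5 m/s.
r = mv/(qB₂), so r₁ = 0.1059 m and r₂ = 0.1165 m, giving Δr = 0.0106 m.
After a semicircle each ion lands a diameter 2r from the entry slit, so the separation is 2Δr = 0.0212 m.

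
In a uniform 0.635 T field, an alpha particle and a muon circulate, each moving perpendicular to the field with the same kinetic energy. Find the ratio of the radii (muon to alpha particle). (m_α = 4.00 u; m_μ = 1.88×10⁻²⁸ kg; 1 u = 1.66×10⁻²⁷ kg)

r = √(2mK)/(qB) ⇒ at equal K, r ∝ √m/q.
r_{muon}/r_{alpha particle} = 0.337.

ratio ≈ 0.337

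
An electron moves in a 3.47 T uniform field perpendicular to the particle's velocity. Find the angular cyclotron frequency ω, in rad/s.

ω = qB/m = (1×1.60×10^-19)(3.47) / (9.11×10^-31) = 6.09×10^11 rad/s.

ω ≈ 6.09×10^11 rad/s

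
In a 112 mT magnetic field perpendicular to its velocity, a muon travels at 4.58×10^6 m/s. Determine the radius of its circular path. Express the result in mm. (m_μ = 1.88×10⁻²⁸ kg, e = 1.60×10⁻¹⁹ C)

The magnetic force provides the centripetal force: qvB = mv²/r, so r = mv/(qB).
r = (1.88×10^-28 kg)(4.58×10^6 m/s) / [(1×1.60×10^-19 C)(0.112 T)] = 0.0480 m.

r ≈ 48.0 mm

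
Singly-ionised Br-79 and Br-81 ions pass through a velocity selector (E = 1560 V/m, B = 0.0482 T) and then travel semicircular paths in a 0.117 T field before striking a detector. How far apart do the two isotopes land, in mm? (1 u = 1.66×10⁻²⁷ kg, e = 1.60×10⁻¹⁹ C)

Both emerge at v = E/B₁ = 3.24×10^4 m/s.
r = mv/(qB₂), so r₁ = 0.22673 m and r₂ = 0.23247 m, giving Δr = 5.74×10^-3 m.
After a semicircle each ion lands a diameter 2r from the entry slit, so the separation is 2Δr = 0.0115 m.

Δd ≈ 11.5 mm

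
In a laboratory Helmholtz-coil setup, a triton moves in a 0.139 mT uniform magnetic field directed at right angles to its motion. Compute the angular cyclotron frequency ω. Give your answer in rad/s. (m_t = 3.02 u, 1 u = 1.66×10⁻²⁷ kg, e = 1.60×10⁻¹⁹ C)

ω = qB/m = (1×1.60×10^-19)(1.39×10^-4) / (5.01×10^-27) = 4440 rad/s.

ω ≈ 4440 rad/s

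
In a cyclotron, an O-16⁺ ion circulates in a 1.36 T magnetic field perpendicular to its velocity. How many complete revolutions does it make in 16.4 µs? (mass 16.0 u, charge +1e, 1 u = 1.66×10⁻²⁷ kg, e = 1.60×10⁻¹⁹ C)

N = 21

T = 2πm/(qB) = 2π(2.656×10^-26) / [(1×1.60×10^-19)(1.36)] = 7.6692×10^-7 s.
N = t/T = 1.64×10^-5 / 7.6692×10^-7 ≈ 21.38, so 21 complete revolutions.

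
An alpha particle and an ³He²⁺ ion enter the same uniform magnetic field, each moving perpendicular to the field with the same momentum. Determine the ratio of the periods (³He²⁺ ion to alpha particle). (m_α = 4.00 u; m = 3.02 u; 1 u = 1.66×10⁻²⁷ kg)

T = 2πm/(qB) is independent of speed, so T₂/T₁ = (m₂/q₂)/(m₁/q₁).
T_{³He²⁺ ion}/T_{alpha particle} = (5.01×10^-27/2e) / (6.64×10^-27/2e) = 0.755.

ratio ≈ 0.755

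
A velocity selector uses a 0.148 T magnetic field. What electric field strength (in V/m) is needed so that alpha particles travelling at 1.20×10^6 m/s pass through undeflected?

qE = qvB ⇒ E = vB = (1.20×10^6)(0.148) = 1.78×10^5 V/m.

E ≈ 1.78×10^5 V/m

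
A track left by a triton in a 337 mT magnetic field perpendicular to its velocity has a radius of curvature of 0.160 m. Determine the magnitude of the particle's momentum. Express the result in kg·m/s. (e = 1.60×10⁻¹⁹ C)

Since qvB = mv²/r, the momentum p = mv = qBr.
p = (1×1.60×10^-19)(0.337)(0.160) = 8.63×10^-21 kg·m/s.

p ≈ 8.63×10^-21 kg·m/s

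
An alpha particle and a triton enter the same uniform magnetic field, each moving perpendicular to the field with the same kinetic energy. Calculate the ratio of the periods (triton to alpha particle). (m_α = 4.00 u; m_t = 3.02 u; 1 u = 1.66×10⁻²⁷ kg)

ratio ≈ 1.51

T = 2πm/(qB) is independent of speed, so T₂/T₁ = (m₂/q₂)/(m₁/q₁).
T_{triton}/T_{alpha particle} = (5.01×10^-27/1e) / (6.64×10^-27/2e) = 1.51.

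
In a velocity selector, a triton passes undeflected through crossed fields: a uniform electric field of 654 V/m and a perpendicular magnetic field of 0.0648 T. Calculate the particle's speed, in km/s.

For zero net force, qE = qvB, so v = E/B.
v = (654) / (0.0648) = 1.01×10^4 m/s.

v ≈ 10.1 km/s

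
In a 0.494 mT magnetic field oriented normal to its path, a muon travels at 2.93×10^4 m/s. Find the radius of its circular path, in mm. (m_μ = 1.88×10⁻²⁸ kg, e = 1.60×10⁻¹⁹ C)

The magnetic force provides the centripetal force: qvB = mv²/r, so r = mv/(qB).
r = (1.88×10^-28 kg)(2.93×10^4 m/s) / [(1×1.60×10^-19 C)(4.94×10^-4 T)] = 0.0697 m.

r ≈ 69.7 mm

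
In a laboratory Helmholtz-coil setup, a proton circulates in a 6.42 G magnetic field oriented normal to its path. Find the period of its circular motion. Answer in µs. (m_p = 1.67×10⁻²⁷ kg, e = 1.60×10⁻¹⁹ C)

T ≈ 102 µs

The cyclotron period is independent of speed: T = 2πm/(qB).
T = 2π(1.67×10^-27) / [(1×1.60×10^-19)(6.42×10^-4)] = 1.02×10^-4 s.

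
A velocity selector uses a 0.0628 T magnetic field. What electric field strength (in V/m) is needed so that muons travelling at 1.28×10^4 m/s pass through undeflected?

qE = qvB ⇒ E = vB = (1.28×10^4)(0.0628) = 804 V/m.

E ≈ 804 V/m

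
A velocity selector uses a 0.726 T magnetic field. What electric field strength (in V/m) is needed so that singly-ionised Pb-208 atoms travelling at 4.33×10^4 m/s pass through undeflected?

qE = qvB ⇒ E = vB = (4.33×10^4)(0.726) = 3.14×10^4 V/m.

E ≈ 3.14×10^4 V/m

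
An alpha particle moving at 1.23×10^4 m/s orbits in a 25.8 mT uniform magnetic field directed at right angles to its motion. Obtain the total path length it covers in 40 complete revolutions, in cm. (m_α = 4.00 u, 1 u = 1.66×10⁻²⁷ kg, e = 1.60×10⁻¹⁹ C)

L ≈ 249 cm

r = mv/(qB) = 9.89×10^-3 m, so one revolution covers 2πr = 0.0622 m.
In 40 revolutions: L = 40·2πr = 2.49 m.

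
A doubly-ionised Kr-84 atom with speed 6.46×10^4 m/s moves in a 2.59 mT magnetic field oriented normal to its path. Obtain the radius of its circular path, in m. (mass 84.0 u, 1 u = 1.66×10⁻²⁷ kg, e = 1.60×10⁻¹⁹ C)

The magnetic force provides the centripetal force: qvB = mv²/r, so r = mv/(qB).
r = (1.39×10^-25 kg)(6.46×10^4 m/s) / [(2×1.60×10^-19 C)(2.59×10^-3 T)] = 10.9 m.

r ≈ 10.9 m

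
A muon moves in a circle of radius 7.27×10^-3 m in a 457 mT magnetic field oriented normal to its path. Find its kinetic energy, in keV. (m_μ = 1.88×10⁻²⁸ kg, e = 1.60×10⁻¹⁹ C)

K ≈ 4.70 keV

v = qBr/m = (1×1.60×10^-19)(0.457)(7.27×10^-3) / (1.88×10^-28) = 2.83×10^6 m/s.
K = ½mv² = 0.5·(1.88×10^-28)·(2.83×10^6)² = 7.52×10^-16 J = 4.70 keV.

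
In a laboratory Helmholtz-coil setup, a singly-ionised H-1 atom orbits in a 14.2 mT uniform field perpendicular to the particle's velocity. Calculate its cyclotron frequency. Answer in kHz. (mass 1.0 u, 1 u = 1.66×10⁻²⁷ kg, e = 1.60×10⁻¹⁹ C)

f ≈ 218 kHz

f = qB/(2πm) = (1×1.60×10^-19)(0.0142) / [2π(1.66×10^-27)] = 2.18×10^5 Hz.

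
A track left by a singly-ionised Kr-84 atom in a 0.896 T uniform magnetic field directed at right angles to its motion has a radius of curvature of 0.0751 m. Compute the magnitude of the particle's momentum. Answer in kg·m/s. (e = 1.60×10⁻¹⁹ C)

p ≈ 1.08×10^-20 kg·m/s

Since qvB = mv²/r, the momentum p = mv = qBr.
p = (1×1.60×10^-19)(0.896)(0.0751) = 1.08×10^-20 kg·m/s.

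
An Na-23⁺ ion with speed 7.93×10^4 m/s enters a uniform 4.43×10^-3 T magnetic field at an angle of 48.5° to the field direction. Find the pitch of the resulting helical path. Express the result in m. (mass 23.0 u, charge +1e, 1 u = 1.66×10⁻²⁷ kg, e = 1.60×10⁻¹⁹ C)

pitch ≈ 17.8 m

The velocity component along B is v∥ = v cos48.5° = 5.25×10^4 m/s.
The cyclotron period T = 2πm/(qB) = 3.38×10^-4 s is set by m, q, B alone.
Pitch = v∥·T = (5.25×10^4)(3.38×10^-4) = 17.8 m.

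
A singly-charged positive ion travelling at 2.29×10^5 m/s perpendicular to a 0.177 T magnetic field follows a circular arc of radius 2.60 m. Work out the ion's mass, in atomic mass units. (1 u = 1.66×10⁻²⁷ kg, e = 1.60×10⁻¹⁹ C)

qvB = mv²/r ⇒ m = qBr/v.
m = (1×1.60×10^-19)(0.177)(2.60) / (2.29×10^5) = 3.22×10^-25 kg = 194 u.

m ≈ 194 u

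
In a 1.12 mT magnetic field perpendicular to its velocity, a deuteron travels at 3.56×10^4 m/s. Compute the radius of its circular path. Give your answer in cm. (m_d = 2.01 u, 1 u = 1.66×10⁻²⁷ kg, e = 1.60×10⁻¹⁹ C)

The magnetic force provides the centripetal force: qvB = mv²/r, so r = mv/(qB).
r = (3.34×10^-27 kg)(3.56×10^4 m/s) / [(1×1.60×10^-19 C)(1.12×10^-3 T)] = 0.663 m.

r ≈ 66.3 cm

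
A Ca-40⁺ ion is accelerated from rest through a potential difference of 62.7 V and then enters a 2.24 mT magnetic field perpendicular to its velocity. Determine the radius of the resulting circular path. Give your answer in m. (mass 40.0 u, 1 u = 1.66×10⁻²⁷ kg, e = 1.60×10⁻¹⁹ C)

The kinetic energy gained is K = qV = (1×1.60×10^-19)(62.7) = 1.00×10^-17 J.
v = √(2K/m) = 1.74×10^4 m/s.
r = mv/(qB) = (6.64×10^-26)(1.74×10^4) / [(1×1.60×10^-19)(2.24×10^-3)] = 3.22 m.

r ≈ 3.22 m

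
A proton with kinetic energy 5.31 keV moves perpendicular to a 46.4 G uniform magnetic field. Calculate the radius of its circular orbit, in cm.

Convert the energy: K = 5.31 keV = 8.50×10^-16 J.
v = √(2K/m) = √(2·8.50×10^-16/1.67×10^-27) = 1.01×10^6 m/s.
r = mv/(qB) = (1.67×10^-27)(1.01×10^6) / [(1×1.60×10^-19)(4.64×10^-3)] = 2.27 m.

r ≈ 227 cm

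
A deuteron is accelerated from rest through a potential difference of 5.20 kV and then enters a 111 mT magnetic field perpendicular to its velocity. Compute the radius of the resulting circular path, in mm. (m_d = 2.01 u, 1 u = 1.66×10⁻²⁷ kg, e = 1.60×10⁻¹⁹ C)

r ≈ 133 mm

The kinetic energy gained is K = qV = (1×1.60×10^-19)(5200) = 8.32×10^-16 J.
v = √(2K/m) = 7.06×10^5 m/s.
r = mv/(qB) = (3.34×10^-27)(7.06×10^5) / [(1×1.60×10^-19)(0.111)] = 0.133 m.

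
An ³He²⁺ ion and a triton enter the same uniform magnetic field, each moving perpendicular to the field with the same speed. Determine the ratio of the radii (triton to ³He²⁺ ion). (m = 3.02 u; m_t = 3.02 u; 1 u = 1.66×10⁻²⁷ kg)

ratio ≈ 2.00

r = mv/(qB) ⇒ at equal v, r ∝ m/q.
r_{triton}/r_{³He²⁺ ion} = 2.00.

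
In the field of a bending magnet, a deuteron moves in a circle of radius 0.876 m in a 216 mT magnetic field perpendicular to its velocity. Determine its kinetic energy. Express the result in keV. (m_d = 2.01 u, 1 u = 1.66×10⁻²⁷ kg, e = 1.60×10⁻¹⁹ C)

K ≈ 858 keV

v = qBr/m = (1×1.60×10^-19)(0.216)(0.876) / (3.34×10^-27) = 9.07×10^6 m/s.
K = ½mv² = 0.5·(3.34×10^-27)·(9.07×10^6)² = 1.37×10^-13 J = 858 keV.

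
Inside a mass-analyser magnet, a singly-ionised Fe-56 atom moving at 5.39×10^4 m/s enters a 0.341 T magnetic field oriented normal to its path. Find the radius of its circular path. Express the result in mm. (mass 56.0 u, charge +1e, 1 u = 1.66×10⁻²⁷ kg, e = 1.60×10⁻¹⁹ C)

r ≈ 91.8 mm

The magnetic force provides the centripetal force: qvB = mv²/r, so r = mv/(qB).
r = (9.30×10^-26 kg)(5.39×10^4 m/s) / [(1×1.60×10^-19 C)(0.341 T)] = 0.0918 m.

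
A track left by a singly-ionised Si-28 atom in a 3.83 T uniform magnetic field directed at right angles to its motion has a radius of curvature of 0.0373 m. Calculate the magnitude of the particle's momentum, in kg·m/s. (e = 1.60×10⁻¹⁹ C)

p ≈ 2.29×10^-20 kg·m/s

Since qvB = mv²/r, the momentum p = mv = qBr.
p = (1×1.60×10^-19)(3.83)(0.0373) = 2.29×10^-20 kg·m/s.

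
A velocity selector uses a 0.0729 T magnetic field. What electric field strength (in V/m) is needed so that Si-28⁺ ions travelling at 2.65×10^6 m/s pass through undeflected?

E ≈ 1.93×10^5 V/m

qE = qvB ⇒ E = vB = (2.65×10^6)(0.0729) = 1.93×10^5 V/m.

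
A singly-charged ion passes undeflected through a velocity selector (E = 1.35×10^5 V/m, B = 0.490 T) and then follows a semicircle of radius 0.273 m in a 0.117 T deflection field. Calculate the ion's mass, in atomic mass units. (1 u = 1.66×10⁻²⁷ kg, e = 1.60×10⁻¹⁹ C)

v = E/B₁ = 2.76×10^5 m/s.
From r = mv/(qB₂), m = qB₂r/v = (1×1.60×10^-19)(0.117)(0.273) / (2.76×10^5) = 1.85×10^-26 kg.
In atomic mass units: m = 1.85×10^-26 / 1.66×10^-27 = 11.2 u.

m ≈ 11.2 u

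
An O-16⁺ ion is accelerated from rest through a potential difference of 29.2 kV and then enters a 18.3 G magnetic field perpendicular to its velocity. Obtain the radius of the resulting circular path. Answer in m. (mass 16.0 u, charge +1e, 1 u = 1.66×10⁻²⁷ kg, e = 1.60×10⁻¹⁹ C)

r ≈ 53.8 m

The kinetic energy gained is K = qV = (1×1.60×10^-19)(2.92×10^4) = 4.67×10^-15 J.
v = √(2K/m) = 5.93×10^5 m/s.
r = mv/(qB) = (2.66×10^-26)(5.93×10^5) / [(1×1.60×10^-19)(1.83×10^-3)] = 53.8 m.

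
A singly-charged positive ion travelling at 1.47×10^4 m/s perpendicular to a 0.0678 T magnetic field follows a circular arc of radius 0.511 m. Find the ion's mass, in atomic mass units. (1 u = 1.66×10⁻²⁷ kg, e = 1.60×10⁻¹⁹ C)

m ≈ 227 u

qvB = mv²/r ⇒ m = qBr/v.
m = (1×1.60×10^-19)(0.0678)(0.511) / (1.47×10^4) = 3.77×10^-25 kg = 227 u.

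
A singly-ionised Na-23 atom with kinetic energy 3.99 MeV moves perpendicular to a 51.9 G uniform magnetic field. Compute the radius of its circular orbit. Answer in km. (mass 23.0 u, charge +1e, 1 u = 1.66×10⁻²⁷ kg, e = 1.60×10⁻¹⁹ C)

r ≈ 0.266 km

Convert the energy: K = 3.99 MeV = 6.38×10^-13 J.
v = √(2K/m) = √(2·6.38×10^-13/3.82×10^-26) = 5.78×10^6 m/s.
r = mv/(qB) = (3.82×10^-26)(5.78×10^6) / [(1×1.60×10^-19)(5.19×10^-3)] = 266 m.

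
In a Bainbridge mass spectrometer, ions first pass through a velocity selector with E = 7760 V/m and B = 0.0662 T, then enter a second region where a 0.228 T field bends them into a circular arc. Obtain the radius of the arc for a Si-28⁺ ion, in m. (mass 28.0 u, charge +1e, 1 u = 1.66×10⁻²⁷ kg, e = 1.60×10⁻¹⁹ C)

r ≈ 0.149 m

The selector passes v = E/B = 7760/0.0662 = 1.17×10^5 m/s.
In the deflection region, r = mv/(qB₂) = (4.65×10^-26)(1.17×10^5) / [(1×1.60×10^-19)(0.228)] = 0.149 m.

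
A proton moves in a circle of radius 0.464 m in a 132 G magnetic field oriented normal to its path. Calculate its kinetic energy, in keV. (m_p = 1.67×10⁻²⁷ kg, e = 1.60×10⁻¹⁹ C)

K ≈ 1.80 keV

v = qBr/m = (1×1.60×10^-19)(0.0132)(0.464) / (1.67×10^-27) = 5.87×10^5 m/s.
K = ½mv² = 0.5·(1.67×10^-27)·(5.87×10^5)² = 2.88×10^-16 J = 1.80 keV.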